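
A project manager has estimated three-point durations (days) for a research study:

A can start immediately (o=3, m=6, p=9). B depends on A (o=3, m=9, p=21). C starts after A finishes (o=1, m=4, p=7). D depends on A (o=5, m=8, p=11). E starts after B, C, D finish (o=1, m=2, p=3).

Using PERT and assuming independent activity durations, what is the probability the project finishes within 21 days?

te_A = (3 + 4·6 + 9)/6 = 36/6 = 6; σ²_A = ((9−3)/6)² = 1.000
te_B = (3 + 4·9 + 21)/6 = 60/6 = 10; σ²_B = ((21−3)/6)² = 9.000
te_C = (1 + 4·4 + 7)/6 = 24/6 = 4; σ²_C = ((7−1)/6)² = 1.000
te_D = (5 + 4·8 + 11)/6 = 48/6 = 8; σ²_D = ((11−5)/6)² = 1.000
te_E = (1 + 4·2 + 3)/6 = 12/6 = 2; σ²_E = ((3−1)/6)² = 0.111

Forward pass:
ES_A = 0; EF_A = 6
ES_B = 6; EF_B = 6+10 = 16
ES_C = 6; EF_C = 6+4 = 10
ES_D = 6; EF_D = 6+8 = 14
ES_E = max(EF_B=16, EF_C=10, EF_D=14) = 16; EF_E = 16+2 = 18
Expected project duration μ = 18 days. Critical path: A → B → E.

Variance along critical path = 1.000 + 9.000 + 0.111 = 10.111; σ = √10.111 = 3.180 days.
Z = (21 − 18) / 3.180 = 0.943
P(T ≤ 21) = Φ(0.943) ≈ 0.827

0.827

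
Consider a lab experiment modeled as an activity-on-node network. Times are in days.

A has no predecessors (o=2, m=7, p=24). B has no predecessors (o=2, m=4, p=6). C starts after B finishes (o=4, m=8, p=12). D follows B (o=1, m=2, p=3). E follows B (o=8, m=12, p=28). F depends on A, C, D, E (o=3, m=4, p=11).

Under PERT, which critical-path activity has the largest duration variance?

E

te_A = (2 + 4·7 + 24)/6 = 54/6 = 9; σ²_A = ((24−2)/6)² = 13.444
te_B = (2 + 4·4 + 6)/6 = 24/6 = 4; σ²_B = ((6−2)/6)² = 0.444
te_C = (4 + 4·8 + 12)/6 = 48/6 = 8; σ²_C = ((12−4)/6)² = 1.778
te_D = (1 + 4·2 + 3)/6 = 12/6 = 2; σ²_D = ((3−1)/6)² = 0.111
te_E = (8 + 4·12 + 28)/6 = 84/6 = 14; σ²_E = ((28−8)/6)² = 11.111
te_F = (3 + 4·4 + 11)/6 = 30/6 = 5; σ²_F = ((11−3)/6)² = 1.778

Forward pass:
ES_A = 0; EF_A = 9
ES_B = 0; EF_B = 4
ES_C = 4; EF_C = 4+8 = 12
ES_D = 4; EF_D = 4+2 = 6
ES_E = 4; EF_E = 4+14 = 18
ES_F = max(EF_A=9, EF_C=12, EF_D=6, EF_E=18) = 18; EF_F = 18+5 = 23
Expected project duration μ = 23 days. Critical path: B → E → F.

Variances on critical path: σ²_B=0.444, σ²_E=11.111, σ²_F=1.778.
Largest is σ²_E = 11.111.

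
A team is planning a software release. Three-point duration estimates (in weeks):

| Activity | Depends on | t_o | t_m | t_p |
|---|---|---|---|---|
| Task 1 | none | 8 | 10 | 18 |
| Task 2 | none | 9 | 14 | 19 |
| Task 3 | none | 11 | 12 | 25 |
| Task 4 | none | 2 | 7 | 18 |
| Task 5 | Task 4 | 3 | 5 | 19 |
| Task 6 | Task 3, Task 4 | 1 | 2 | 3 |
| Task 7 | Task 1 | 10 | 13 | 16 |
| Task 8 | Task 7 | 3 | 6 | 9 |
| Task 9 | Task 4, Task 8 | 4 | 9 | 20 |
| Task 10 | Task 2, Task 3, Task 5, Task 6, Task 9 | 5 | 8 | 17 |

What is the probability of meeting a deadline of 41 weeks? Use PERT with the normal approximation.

te_Task 1 = (8 + 4·10 + 18)/6 = 66/6 = 11; σ²_Task 1 = ((18−8)/6)² = 2.778
te_Task 2 = (9 + 4·14 + 19)/6 = 84/6 = 14; σ²_Task 2 = ((19−9)/6)² = 2.778
te_Task 3 = (11 + 4·12 + 25)/6 = 84/6 = 14; σ²_Task 3 = ((25−11)/6)² = 5.444
te_Task 4 = (2 + 4·7 + 18)/6 = 48/6 = 8; σ²_Task 4 = ((18−2)/6)² = 7.111
te_Task 5 = (3 + 4·5 + 19)/6 = 42/6 = 7; σ²_Task 5 = ((19−3)/6)² = 7.111
te_Task 6 = (1 + 4·2 + 3)/6 = 12/6 = 2; σ²_Task 6 = ((3−1)/6)² = 0.111
te_Task 7 = (10 + 4·13 + 16)/6 = 78/6 = 13; σ²_Task 7 = ((16−10)/6)² = 1.000
te_Task 8 = (3 + 4·6 + 9)/6 = 36/6 = 6; σ²_Task 8 = ((9−3)/6)² = 1.000
te_Task 9 = (4 + 4·9 + 20)/6 = 60/6 = 10; σ²_Task 9 = ((20−4)/6)² = 7.111
te_Task 10 = (5 + 4·8 + 17)/6 = 54/6 = 9; σ²_Task 10 = ((17−5)/6)² = 4.000

Forward pass:
ES_Task 1 = 0; EF_Task 1 = 11
ES_Task 2 = 0; EF_Task 2 = 14
ES_Task 3 = 0; EF_Task 3 = 14
ES_Task 4 = 0; EF_Task 4 = 8
ES_Task 5 = 8; EF_Task 5 = 8+7 = 15
ES_Task 6 = max(EF_Task 3=14, EF_Task 4=8) = 14; EF_Task 6 = 14+2 = 16
ES_Task 7 = 11; EF_Task 7 = 11+13 = 24
ES_Task 8 = 24; EF_Task 8 = 24+6 = 30
ES_Task 9 = max(EF_Task 4=8, EF_Task 8=30) = 30; EF_Task 9 = 30+10 = 40
ES_Task 10 = max(EF_Task 2=14, EF_Task 3=14, EF_Task 5=15, EF_Task 6=16, EF_Task 9=40) = 40; EF_Task 10 = 40+9 = 49
Expected project duration μ = 49 weeks. Critical path: Task 1 → Task 7 → Task 8 → Task 9 → Task 10.

Variance along critical path = 2.778 + 1.000 + 1.000 + 7.111 + 4.000 = 15.889; σ = √15.889 = 3.986 weeks.
Z = (41 − 49) / 3.986 = -2.007
P(T ≤ 41) = Φ(-2.007) ≈ 0.022

0.022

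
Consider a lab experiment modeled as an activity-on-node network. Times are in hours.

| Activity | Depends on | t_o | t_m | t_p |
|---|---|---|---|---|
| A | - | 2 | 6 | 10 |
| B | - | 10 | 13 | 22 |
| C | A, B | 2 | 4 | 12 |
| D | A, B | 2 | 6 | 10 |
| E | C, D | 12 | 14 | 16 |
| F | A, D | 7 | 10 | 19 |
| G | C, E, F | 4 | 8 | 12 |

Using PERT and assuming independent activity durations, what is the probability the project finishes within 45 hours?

te_A = (2 + 4·6 + 10)/6 = 36/6 = 6; σ²_A = ((10−2)/6)² = 1.778
te_B = (10 + 4·13 + 22)/6 = 84/6 = 14; σ²_B = ((22−10)/6)² = 4.000
te_C = (2 + 4·4 + 12)/6 = 30/6 = 5; σ²_C = ((12−2)/6)² = 2.778
te_D = (2 + 4·6 + 10)/6 = 36/6 = 6; σ²_D = ((10−2)/6)² = 1.778
te_E = (12 + 4·14 + 16)/6 = 84/6 = 14; σ²_E = ((16−12)/6)² = 0.444
te_F = (7 + 4·10 + 19)/6 = 66/6 = 11; σ²_F = ((19−7)/6)² = 4.000
te_G = (4 + 4·8 + 12)/6 = 48/6 = 8; σ²_G = ((12−4)/6)² = 1.778

Forward pass:
ES_A = 0; EF_A = 6
ES_B = 0; EF_B = 14
ES_C = max(EF_A=6, EF_B=14) = 14; EF_C = 14+5 = 19
ES_D = max(EF_A=6, EF_B=14) = 14; EF_D = 14+6 = 20
ES_E = max(EF_C=19, EF_D=20) = 20; EF_E = 20+14 = 34
ES_F = max(EF_A=6, EF_D=20) = 20; EF_F = 20+11 = 31
ES_G = max(EF_C=19, EF_E=34, EF_F=31) = 34; EF_G = 34+8 = 42
Expected project duration μ = 42 hours. Critical path: B → D → E → G.

Variance along critical path = 4.000 + 1.778 + 0.444 + 1.778 = 8.000; σ = √8.000 = 2.828 hours.
Z = (45 − 42) / 2.828 = 1.061
P(T ≤ 45) = Φ(1.061) ≈ 0.856

0.856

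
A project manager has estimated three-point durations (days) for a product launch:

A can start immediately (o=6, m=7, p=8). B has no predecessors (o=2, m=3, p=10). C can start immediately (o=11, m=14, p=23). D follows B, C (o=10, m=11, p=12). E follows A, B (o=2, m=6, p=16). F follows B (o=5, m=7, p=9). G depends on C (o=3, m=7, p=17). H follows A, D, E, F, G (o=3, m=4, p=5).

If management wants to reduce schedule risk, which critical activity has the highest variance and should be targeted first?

te_A = (6 + 4·7 + 8)/6 = 42/6 = 7; σ²_A = ((8−6)/6)² = 0.111
te_B = (2 + 4·3 + 10)/6 = 24/6 = 4; σ²_B = ((10−2)/6)² = 1.778
te_C = (11 + 4·14 + 23)/6 = 90/6 = 15; σ²_C = ((23−11)/6)² = 4.000
te_D = (10 + 4·11 + 12)/6 = 66/6 = 11; σ²_D = ((12−10)/6)² = 0.111
te_E = (2 + 4·6 + 16)/6 = 42/6 = 7; σ²_E = ((16−2)/6)² = 5.444
te_F = (5 + 4·7 + 9)/6 = 42/6 = 7; σ²_F = ((9−5)/6)² = 0.444
te_G = (3 + 4·7 + 17)/6 = 48/6 = 8; σ²_G = ((17−3)/6)² = 5.444
te_H = (3 + 4·4 + 5)/6 = 24/6 = 4; σ²_H = ((5−3)/6)² = 0.111

Forward pass:
ES_A = 0; EF_A = 7
ES_B = 0; EF_B = 4
ES_C = 0; EF_C = 15
ES_D = max(EF_B=4, EF_C=15) = 15; EF_D = 15+11 = 26
ES_E = max(EF_A=7, EF_B=4) = 7; EF_E = 7+7 = 14
ES_F = 4; EF_F = 4+7 = 11
ES_G = 15; EF_G = 15+8 = 23
ES_H = max(EF_A=7, EF_D=26, EF_E=14, EF_F=11, EF_G=23) = 26; EF_H = 26+4 = 30
Expected project duration μ = 30 days. Critical path: C → D → H.

Variances on critical path: σ²_C=4.000, σ²_D=0.111, σ²_H=0.111.
Largest is σ²_C = 4.000.

C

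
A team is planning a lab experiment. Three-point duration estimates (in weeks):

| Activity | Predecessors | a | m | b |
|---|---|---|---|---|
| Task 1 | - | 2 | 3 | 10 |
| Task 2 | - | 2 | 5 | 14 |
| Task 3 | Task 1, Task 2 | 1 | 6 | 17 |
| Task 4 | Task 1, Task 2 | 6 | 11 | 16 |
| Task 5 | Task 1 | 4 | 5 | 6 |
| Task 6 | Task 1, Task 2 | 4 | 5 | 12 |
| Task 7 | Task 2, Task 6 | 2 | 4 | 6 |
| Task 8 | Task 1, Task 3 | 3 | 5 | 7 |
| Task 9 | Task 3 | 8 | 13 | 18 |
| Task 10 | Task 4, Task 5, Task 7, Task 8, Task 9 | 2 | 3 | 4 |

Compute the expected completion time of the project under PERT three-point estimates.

29 weeks

te_Task 1 = (2 + 4·3 + 10)/6 = 24/6 = 4
te_Task 2 = (2 + 4·5 + 14)/6 = 36/6 = 6
te_Task 3 = (1 + 4·6 + 17)/6 = 42/6 = 7
te_Task 4 = (6 + 4·11 + 16)/6 = 66/6 = 11
te_Task 5 = (4 + 4·5 + 6)/6 = 30/6 = 5
te_Task 6 = (4 + 4·5 + 12)/6 = 36/6 = 6
te_Task 7 = (2 + 4·4 + 6)/6 = 24/6 = 4
te_Task 8 = (3 + 4·5 + 7)/6 = 30/6 = 5
te_Task 9 = (8 + 4·13 + 18)/6 = 78/6 = 13
te_Task 10 = (2 + 4·3 + 4)/6 = 18/6 = 3

Forward pass:
ES_Task 1 = 0; EF_Task 1 = 4
ES_Task 2 = 0; EF_Task 2 = 6
ES_Task 3 = max(EF_Task 1=4, EF_Task 2=6) = 6; EF_Task 3 = 6+7 = 13
ES_Task 4 = max(EF_Task 1=4, EF_Task 2=6) = 6; EF_Task 4 = 6+11 = 17
ES_Task 5 = 4; EF_Task 5 = 4+5 = 9
ES_Task 6 = max(EF_Task 1=4, EF_Task 2=6) = 6; EF_Task 6 = 6+6 = 12
ES_Task 7 = max(EF_Task 2=6, EF_Task 6=12) = 12; EF_Task 7 = 12+4 = 16
ES_Task 8 = max(EF_Task 1=4, EF_Task 3=13) = 13; EF_Task 8 = 13+5 = 18
ES_Task 9 = 13; EF_Task 9 = 13+13 = 26
ES_Task 10 = max(EF_Task 4=17, EF_Task 5=9, EF_Task 7=16, EF_Task 8=18, EF_Task 9=26) = 26; EF_Task 10 = 26+3 = 29
Expected project duration μ = 29 weeks. Critical path: Task 2 → Task 3 → Task 9 → Task 10.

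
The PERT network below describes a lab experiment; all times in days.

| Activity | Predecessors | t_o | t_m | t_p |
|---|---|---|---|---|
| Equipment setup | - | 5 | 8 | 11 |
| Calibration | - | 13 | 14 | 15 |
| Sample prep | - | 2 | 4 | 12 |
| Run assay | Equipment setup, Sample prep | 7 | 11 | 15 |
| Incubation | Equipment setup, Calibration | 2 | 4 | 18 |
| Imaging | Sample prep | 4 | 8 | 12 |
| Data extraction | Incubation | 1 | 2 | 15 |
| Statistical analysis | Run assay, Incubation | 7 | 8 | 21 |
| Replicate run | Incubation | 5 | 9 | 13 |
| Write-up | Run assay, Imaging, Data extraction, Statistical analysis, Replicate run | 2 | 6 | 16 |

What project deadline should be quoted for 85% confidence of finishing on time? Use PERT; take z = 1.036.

te_Equipment setup = (5 + 4·8 + 11)/6 = 48/6 = 8; σ²_Equipment setup = ((11−5)/6)² = 1.000
te_Calibration = (13 + 4·14 + 15)/6 = 84/6 = 14; σ²_Calibration = ((15−13)/6)² = 0.111
te_Sample prep = (2 + 4·4 + 12)/6 = 30/6 = 5; σ²_Sample prep = ((12−2)/6)² = 2.778
te_Run assay = (7 + 4·11 + 15)/6 = 66/6 = 11; σ²_Run assay = ((15−7)/6)² = 1.778
te_Incubation = (2 + 4·4 + 18)/6 = 36/6 = 6; σ²_Incubation = ((18−2)/6)² = 7.111
te_Imaging = (4 + 4·8 + 12)/6 = 48/6 = 8; σ²_Imaging = ((12−4)/6)² = 1.778
te_Data extraction = (1 + 4·2 + 15)/6 = 24/6 = 4; σ²_Data extraction = ((15−1)/6)² = 5.444
te_Statistical analysis = (7 + 4·8 + 21)/6 = 60/6 = 10; σ²_Statistical analysis = ((21−7)/6)² = 5.444
te_Replicate run = (5 + 4·9 + 13)/6 = 54/6 = 9; σ²_Replicate run = ((13−5)/6)² = 1.778
te_Write-up = (2 + 4·6 + 16)/6 = 42/6 = 7; σ²_Write-up = ((16−2)/6)² = 5.444

Forward pass:
ES_Equipment setup = 0; EF_Equipment setup = 8
ES_Calibration = 0; EF_Calibration = 14
ES_Sample prep = 0; EF_Sample prep = 5
ES_Run assay = max(EF_Equipment setup=8, EF_Sample prep=5) = 8; EF_Run assay = 8+11 = 19
ES_Incubation = max(EF_Equipment setup=8, EF_Calibration=14) = 14; EF_Incubation = 14+6 = 20
ES_Imaging = 5; EF_Imaging = 5+8 = 13
ES_Data extraction = 20; EF_Data extraction = 20+4 = 24
ES_Statistical analysis = max(EF_Run assay=19, EF_Incubation=20) = 20; EF_Statistical analysis = 20+10 = 30
ES_Replicate run = 20; EF_Replicate run = 20+9 = 29
ES_Write-up = max(EF_Run assay=19, EF_Imaging=13, EF_Data extraction=24, EF_Statistical analysis=30, EF_Replicate run=29) = 30; EF_Write-up = 30+7 = 37
Expected project duration μ = 37 days. Critical path: Calibration → Incubation → Statistical analysis → Write-up.

Variance along critical path = 0.111 + 7.111 + 5.444 + 5.444 = 18.111; σ = 4.256 days.
D = μ + z·σ = 37 + 1.036·4.256 = 41.4 days

41.4 days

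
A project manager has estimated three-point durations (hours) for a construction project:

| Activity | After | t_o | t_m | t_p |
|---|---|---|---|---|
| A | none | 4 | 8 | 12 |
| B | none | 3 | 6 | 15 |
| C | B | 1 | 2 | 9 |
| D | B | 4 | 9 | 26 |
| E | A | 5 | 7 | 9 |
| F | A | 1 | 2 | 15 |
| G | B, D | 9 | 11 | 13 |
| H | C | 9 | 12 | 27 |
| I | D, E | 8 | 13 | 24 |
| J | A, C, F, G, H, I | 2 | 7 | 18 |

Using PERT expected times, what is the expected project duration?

te_A = (4 + 4·8 + 12)/6 = 48/6 = 8
te_B = (3 + 4·6 + 15)/6 = 42/6 = 7
te_C = (1 + 4·2 + 9)/6 = 18/6 = 3
te_D = (4 + 4·9 + 26)/6 = 66/6 = 11
te_E = (5 + 4·7 + 9)/6 = 42/6 = 7
te_F = (1 + 4·2 + 15)/6 = 24/6 = 4
te_G = (9 + 4·11 + 13)/6 = 66/6 = 11
te_H = (9 + 4·12 + 27)/6 = 84/6 = 14
te_I = (8 + 4·13 + 24)/6 = 84/6 = 14
te_J = (2 + 4·7 + 18)/6 = 48/6 = 8

Forward pass:
ES_A = 0; EF_A = 8
ES_B = 0; EF_B = 7
ES_C = 7; EF_C = 7+3 = 10
ES_D = 7; EF_D = 7+11 = 18
ES_E = 8; EF_E = 8+7 = 15
ES_F = 8; EF_F = 8+4 = 12
ES_G = max(EF_B=7, EF_D=18) = 18; EF_G = 18+11 = 29
ES_H = 10; EF_H = 10+14 = 24
ES_I = max(EF_D=18, EF_E=15) = 18; EF_I = 18+14 = 32
ES_J = max(EF_A=8, EF_C=10, EF_F=12, EF_G=29, EF_H=24, EF_I=32) = 32; EF_J = 32+8 = 40
Expected project duration μ = 40 hours. Critical path: B → D → I → J.

40 hours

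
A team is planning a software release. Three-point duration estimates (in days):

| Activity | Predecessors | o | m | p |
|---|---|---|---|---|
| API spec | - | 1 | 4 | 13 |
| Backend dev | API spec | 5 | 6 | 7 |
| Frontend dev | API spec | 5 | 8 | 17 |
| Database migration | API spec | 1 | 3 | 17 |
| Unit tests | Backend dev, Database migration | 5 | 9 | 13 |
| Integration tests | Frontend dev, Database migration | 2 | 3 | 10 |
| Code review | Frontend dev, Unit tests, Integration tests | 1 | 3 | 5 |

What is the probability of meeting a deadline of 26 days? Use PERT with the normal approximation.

0.883

te_API spec = (1 + 4·4 + 13)/6 = 30/6 = 5; σ²_API spec = ((13−1)/6)² = 4.000
te_Backend dev = (5 + 4·6 + 7)/6 = 36/6 = 6; σ²_Backend dev = ((7−5)/6)² = 0.111
te_Frontend dev = (5 + 4·8 + 17)/6 = 54/6 = 9; σ²_Frontend dev = ((17−5)/6)² = 4.000
te_Database migration = (1 + 4·3 + 17)/6 = 30/6 = 5; σ²_Database migration = ((17−1)/6)² = 7.111
te_Unit tests = (5 + 4·9 + 13)/6 = 54/6 = 9; σ²_Unit tests = ((13−5)/6)² = 1.778
te_Integration tests = (2 + 4·3 + 10)/6 = 24/6 = 4; σ²_Integration tests = ((10−2)/6)² = 1.778
te_Code review = (1 + 4·3 + 5)/6 = 18/6 = 3; σ²_Code review = ((5−1)/6)² = 0.444

Forward pass:
ES_API spec = 0; EF_API spec = 5
ES_Backend dev = 5; EF_Backend dev = 5+6 = 11
ES_Frontend dev = 5; EF_Frontend dev = 5+9 = 14
ES_Database migration = 5; EF_Database migration = 5+5 = 10
ES_Unit tests = max(EF_Backend dev=11, EF_Database migration=10) = 11; EF_Unit tests = 11+9 = 20
ES_Integration tests = max(EF_Frontend dev=14, EF_Database migration=10) = 14; EF_Integration tests = 14+4 = 18
ES_Code review = max(EF_Frontend dev=14, EF_Unit tests=20, EF_Integration tests=18) = 20; EF_Code review = 20+3 = 23
Expected project duration μ = 23 days. Critical path: API spec → Backend dev → Unit tests → Code review.

Variance along critical path = 4.000 + 0.111 + 1.778 + 0.444 = 6.333; σ = √6.333 = 2.517 days.
Z = (26 − 23) / 2.517 = 1.192
P(T ≤ 26) = Φ(1.192) ≈ 0.883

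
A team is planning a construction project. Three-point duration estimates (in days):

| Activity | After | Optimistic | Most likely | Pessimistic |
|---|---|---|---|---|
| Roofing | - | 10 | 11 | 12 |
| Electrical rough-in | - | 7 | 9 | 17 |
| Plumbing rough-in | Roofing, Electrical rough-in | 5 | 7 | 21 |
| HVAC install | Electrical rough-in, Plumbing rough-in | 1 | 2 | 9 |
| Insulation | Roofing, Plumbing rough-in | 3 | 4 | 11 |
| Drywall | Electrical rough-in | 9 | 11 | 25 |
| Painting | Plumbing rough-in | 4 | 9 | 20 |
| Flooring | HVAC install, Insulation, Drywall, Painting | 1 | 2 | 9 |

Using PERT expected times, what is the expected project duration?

te_Roofing = (10 + 4·11 + 12)/6 = 66/6 = 11
te_Electrical rough-in = (7 + 4·9 + 17)/6 = 60/6 = 10
te_Plumbing rough-in = (5 + 4·7 + 21)/6 = 54/6 = 9
te_HVAC install = (1 + 4·2 + 9)/6 = 18/6 = 3
te_Insulation = (3 + 4·4 + 11)/6 = 30/6 = 5
te_Drywall = (9 + 4·11 + 25)/6 = 78/6 = 13
te_Painting = (4 + 4·9 + 20)/6 = 60/6 = 10
te_Flooring = (1 + 4·2 + 9)/6 = 18/6 = 3

Forward pass:
ES_Roofing = 0; EF_Roofing = 11
ES_Electrical rough-in = 0; EF_Electrical rough-in = 10
ES_Plumbing rough-in = max(EF_Roofing=11, EF_Electrical rough-in=10) = 11; EF_Plumbing rough-in = 11+9 = 20
ES_HVAC install = max(EF_Electrical rough-in=10, EF_Plumbing rough-in=20) = 20; EF_HVAC install = 20+3 = 23
ES_Insulation = max(EF_Roofing=11, EF_Plumbing rough-in=20) = 20; EF_Insulation = 20+5 = 25
ES_Drywall = 10; EF_Drywall = 10+13 = 23
ES_Painting = 20; EF_Painting = 20+10 = 30
ES_Flooring = max(EF_HVAC install=23, EF_Insulation=25, EF_Drywall=23, EF_Painting=30) = 30; EF_Flooring = 30+3 = 33
Expected project duration μ = 33 days. Critical path: Roofing → Plumbing rough-in → Painting → Flooring.

33 days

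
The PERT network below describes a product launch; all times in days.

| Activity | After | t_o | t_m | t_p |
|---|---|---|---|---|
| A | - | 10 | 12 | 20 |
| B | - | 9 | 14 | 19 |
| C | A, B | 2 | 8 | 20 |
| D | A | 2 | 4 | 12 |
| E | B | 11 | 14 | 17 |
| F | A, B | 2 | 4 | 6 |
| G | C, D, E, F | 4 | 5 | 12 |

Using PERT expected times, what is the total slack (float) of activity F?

te_A = (10 + 4·12 + 20)/6 = 78/6 = 13
te_B = (9 + 4·14 + 19)/6 = 84/6 = 14
te_C = (2 + 4·8 + 20)/6 = 54/6 = 9
te_D = (2 + 4·4 + 12)/6 = 30/6 = 5
te_E = (11 + 4·14 + 17)/6 = 84/6 = 14
te_F = (2 + 4·4 + 6)/6 = 24/6 = 4
te_G = (4 + 4·5 + 12)/6 = 36/6 = 6

Forward pass:
ES_A = 0; EF_A = 13
ES_B = 0; EF_B = 14
ES_C = max(EF_A=13, EF_B=14) = 14; EF_C = 14+9 = 23
ES_D = 13; EF_D = 13+5 = 18
ES_E = 14; EF_E = 14+14 = 28
ES_F = max(EF_A=13, EF_B=14) = 14; EF_F = 14+4 = 18
ES_G = max(EF_C=23, EF_D=18, EF_E=28, EF_F=18) = 28; EF_G = 28+6 = 34
Expected project duration μ = 34 days. Critical path: B → E → G.

Backward pass:
LF_G = 34; LS_G = 34−6 = 28
LF_F = LS_G = 28; LS_F = 28−4 = 24
LF_E = LS_G = 28; LS_E = 28−14 = 14
LF_D = LS_G = 28; LS_D = 28−5 = 23
LF_C = LS_G = 28; LS_C = 28−9 = 19
LF_B = min(LS_C=19, LS_E=14, LS_F=24) = 14; LS_B = 14−14 = 0
LF_A = min(LS_C=19, LS_D=23, LS_F=24) = 19; LS_A = 19−13 = 6
Slack_F = LS_F − ES_F = 24 − 14 = 10

10 days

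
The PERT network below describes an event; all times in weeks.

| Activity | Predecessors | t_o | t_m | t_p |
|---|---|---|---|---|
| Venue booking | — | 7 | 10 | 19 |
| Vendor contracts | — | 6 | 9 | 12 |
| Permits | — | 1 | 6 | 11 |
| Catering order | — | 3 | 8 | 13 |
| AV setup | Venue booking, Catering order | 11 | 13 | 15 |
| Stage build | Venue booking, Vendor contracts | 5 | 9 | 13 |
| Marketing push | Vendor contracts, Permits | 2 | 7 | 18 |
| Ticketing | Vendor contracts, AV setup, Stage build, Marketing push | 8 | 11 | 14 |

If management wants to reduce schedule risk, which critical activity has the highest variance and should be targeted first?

te_Venue booking = (7 + 4·10 + 19)/6 = 66/6 = 11; σ²_Venue booking = ((19−7)/6)² = 4.000
te_Vendor contracts = (6 + 4·9 + 12)/6 = 54/6 = 9; σ²_Vendor contracts = ((12−6)/6)² = 1.000
te_Permits = (1 + 4·6 + 11)/6 = 36/6 = 6; σ²_Permits = ((11−1)/6)² = 2.778
te_Catering order = (3 + 4·8 + 13)/6 = 48/6 = 8; σ²_Catering order = ((13−3)/6)² = 2.778
te_AV setup = (11 + 4·13 + 15)/6 = 78/6 = 13; σ²_AV setup = ((15−11)/6)² = 0.444
te_Stage build = (5 + 4·9 + 13)/6 = 54/6 = 9; σ²_Stage build = ((13−5)/6)² = 1.778
te_Marketing push = (2 + 4·7 + 18)/6 = 48/6 = 8; σ²_Marketing push = ((18−2)/6)² = 7.111
te_Ticketing = (8 + 4·11 + 14)/6 = 66/6 = 11; σ²_Ticketing = ((14−8)/6)² = 1.000

Forward pass:
ES_Venue booking = 0; EF_Venue booking = 11
ES_Vendor contracts = 0; EF_Vendor contracts = 9
ES_Permits = 0; EF_Permits = 6
ES_Catering order = 0; EF_Catering order = 8
ES_AV setup = max(EF_Venue booking=11, EF_Catering order=8) = 11; EF_AV setup = 11+13 = 24
ES_Stage build = max(EF_Venue booking=11, EF_Vendor contracts=9) = 11; EF_Stage build = 11+9 = 20
ES_Marketing push = max(EF_Vendor contracts=9, EF_Permits=6) = 9; EF_Marketing push = 9+8 = 17
ES_Ticketing = max(EF_Vendor contracts=9, EF_AV setup=24, EF_Stage build=20, EF_Marketing push=17) = 24; EF_Ticketing = 24+11 = 35
Expected project duration μ = 35 weeks. Critical path: Venue booking → AV setup → Ticketing.

Variances on critical path: σ²_Venue booking=4.000, σ²_AV setup=0.444, σ²_Ticketing=1.000.
Largest is σ²_Venue booking = 4.000.

Venue booking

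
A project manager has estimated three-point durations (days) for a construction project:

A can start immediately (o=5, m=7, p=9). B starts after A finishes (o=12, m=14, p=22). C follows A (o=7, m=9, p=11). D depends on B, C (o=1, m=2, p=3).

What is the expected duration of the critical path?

te_A = (5 + 4·7 + 9)/6 = 42/6 = 7
te_B = (12 + 4·14 + 22)/6 = 90/6 = 15
te_C = (7 + 4·9 + 11)/6 = 54/6 = 9
te_D = (1 + 4·2 + 3)/6 = 12/6 = 2

Forward pass:
ES_A = 0; EF_A = 7
ES_B = 7; EF_B = 7+15 = 22
ES_C = 7; EF_C = 7+9 = 16
ES_D = max(EF_B=22, EF_C=16) = 22; EF_D = 22+2 = 24
Expected project duration μ = 24 days. Critical path: A → B → D.

24 days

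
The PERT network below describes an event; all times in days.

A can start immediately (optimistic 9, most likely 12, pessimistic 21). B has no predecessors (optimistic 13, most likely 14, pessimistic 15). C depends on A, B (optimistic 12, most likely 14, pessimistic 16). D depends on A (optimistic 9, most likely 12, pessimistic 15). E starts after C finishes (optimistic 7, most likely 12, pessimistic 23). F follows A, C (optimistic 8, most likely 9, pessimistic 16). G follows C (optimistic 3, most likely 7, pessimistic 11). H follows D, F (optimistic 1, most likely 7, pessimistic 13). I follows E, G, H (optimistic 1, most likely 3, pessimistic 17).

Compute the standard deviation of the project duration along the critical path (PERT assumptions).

3.67 days

te_A = (9 + 4·12 + 21)/6 = 78/6 = 13; σ²_A = ((21−9)/6)² = 4.000
te_B = (13 + 4·14 + 15)/6 = 84/6 = 14; σ²_B = ((15−13)/6)² = 0.111
te_C = (12 + 4·14 + 16)/6 = 84/6 = 14; σ²_C = ((16−12)/6)² = 0.444
te_D = (9 + 4·12 + 15)/6 = 72/6 = 12; σ²_D = ((15−9)/6)² = 1.000
te_E = (7 + 4·12 + 23)/6 = 78/6 = 13; σ²_E = ((23−7)/6)² = 7.111
te_F = (8 + 4·9 + 16)/6 = 60/6 = 10; σ²_F = ((16−8)/6)² = 1.778
te_G = (3 + 4·7 + 11)/6 = 42/6 = 7; σ²_G = ((11−3)/6)² = 1.778
te_H = (1 + 4·7 + 13)/6 = 42/6 = 7; σ²_H = ((13−1)/6)² = 4.000
te_I = (1 + 4·3 + 17)/6 = 30/6 = 5; σ²_I = ((17−1)/6)² = 7.111

Forward pass:
ES_A = 0; EF_A = 13
ES_B = 0; EF_B = 14
ES_C = max(EF_A=13, EF_B=14) = 14; EF_C = 14+14 = 28
ES_D = 13; EF_D = 13+12 = 25
ES_E = 28; EF_E = 28+13 = 41
ES_F = max(EF_A=13, EF_C=28) = 28; EF_F = 28+10 = 38
ES_G = 28; EF_G = 28+7 = 35
ES_H = max(EF_D=25, EF_F=38) = 38; EF_H = 38+7 = 45
ES_I = max(EF_E=41, EF_G=35, EF_H=45) = 45; EF_I = 45+5 = 50
Expected project duration μ = 50 days. Critical path: B → C → F → H → I.

Variance along critical path = 0.111 + 0.444 + 1.778 + 4.000 + 7.111 = 13.444
σ = √13.444 = 3.667 days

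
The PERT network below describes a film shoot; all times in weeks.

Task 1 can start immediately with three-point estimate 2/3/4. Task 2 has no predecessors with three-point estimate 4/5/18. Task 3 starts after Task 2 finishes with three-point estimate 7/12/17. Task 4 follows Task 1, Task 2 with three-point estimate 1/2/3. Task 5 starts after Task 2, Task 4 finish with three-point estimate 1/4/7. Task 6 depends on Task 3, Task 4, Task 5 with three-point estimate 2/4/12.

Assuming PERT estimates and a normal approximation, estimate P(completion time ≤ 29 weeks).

0.934

te_Task 1 = (2 + 4·3 + 4)/6 = 18/6 = 3; σ²_Task 1 = ((4−2)/6)² = 0.111
te_Task 2 = (4 + 4·5 + 18)/6 = 42/6 = 7; σ²_Task 2 = ((18−4)/6)² = 5.444
te_Task 3 = (7 + 4·12 + 17)/6 = 72/6 = 12; σ²_Task 3 = ((17−7)/6)² = 2.778
te_Task 4 = (1 + 4·2 + 3)/6 = 12/6 = 2; σ²_Task 4 = ((3−1)/6)² = 0.111
te_Task 5 = (1 + 4·4 + 7)/6 = 24/6 = 4; σ²_Task 5 = ((7−1)/6)² = 1.000
te_Task 6 = (2 + 4·4 + 12)/6 = 30/6 = 5; σ²_Task 6 = ((12−2)/6)² = 2.778

Forward pass:
ES_Task 1 = 0; EF_Task 1 = 3
ES_Task 2 = 0; EF_Task 2 = 7
ES_Task 3 = 7; EF_Task 3 = 7+12 = 19
ES_Task 4 = max(EF_Task 1=3, EF_Task 2=7) = 7; EF_Task 4 = 7+2 = 9
ES_Task 5 = max(EF_Task 2=7, EF_Task 4=9) = 9; EF_Task 5 = 9+4 = 13
ES_Task 6 = max(EF_Task 3=19, EF_Task 4=9, EF_Task 5=13) = 19; EF_Task 6 = 19+5 = 24
Expected project duration μ = 24 weeks. Critical path: Task 2 → Task 3 → Task 6.

Variance along critical path = 5.444 + 2.778 + 2.778 = 11.000; σ = √11.000 = 3.317 weeks.
Z = (29 − 24) / 3.317 = 1.508
P(T ≤ 29) = Φ(1.508) ≈ 0.934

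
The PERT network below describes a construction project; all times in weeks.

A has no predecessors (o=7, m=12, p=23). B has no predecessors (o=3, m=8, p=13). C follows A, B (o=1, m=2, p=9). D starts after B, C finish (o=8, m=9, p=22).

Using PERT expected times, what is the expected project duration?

27 weeks

te_A = (7 + 4·12 + 23)/6 = 78/6 = 13
te_B = (3 + 4·8 + 13)/6 = 48/6 = 8
te_C = (1 + 4·2 + 9)/6 = 18/6 = 3
te_D = (8 + 4·9 + 22)/6 = 66/6 = 11

Forward pass:
ES_A = 0; EF_A = 13
ES_B = 0; EF_B = 8
ES_C = max(EF_A=13, EF_B=8) = 13; EF_C = 13+3 = 16
ES_D = max(EF_B=8, EF_C=16) = 16; EF_D = 16+11 = 27
Expected project duration μ = 27 weeks. Critical path: A → C → D.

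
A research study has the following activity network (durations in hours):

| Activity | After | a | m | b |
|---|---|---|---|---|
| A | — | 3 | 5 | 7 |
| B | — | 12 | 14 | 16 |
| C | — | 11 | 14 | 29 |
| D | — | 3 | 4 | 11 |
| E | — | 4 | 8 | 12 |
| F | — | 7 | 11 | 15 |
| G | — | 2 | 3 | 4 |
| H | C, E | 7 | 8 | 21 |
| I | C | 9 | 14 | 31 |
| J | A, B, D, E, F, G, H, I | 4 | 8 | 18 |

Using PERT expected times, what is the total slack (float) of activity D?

27 hours

te_A = (3 + 4·5 + 7)/6 = 30/6 = 5
te_B = (12 + 4·14 + 16)/6 = 84/6 = 14
te_C = (11 + 4·14 + 29)/6 = 96/6 = 16
te_D = (3 + 4·4 + 11)/6 = 30/6 = 5
te_E = (4 + 4·8 + 12)/6 = 48/6 = 8
te_F = (7 + 4·11 + 15)/6 = 66/6 = 11
te_G = (2 + 4·3 + 4)/6 = 18/6 = 3
te_H = (7 + 4·8 + 21)/6 = 60/6 = 10
te_I = (9 + 4·14 + 31)/6 = 96/6 = 16
te_J = (4 + 4·8 + 18)/6 = 54/6 = 9

Forward pass:
ES_A = 0; EF_A = 5
ES_B = 0; EF_B = 14
ES_C = 0; EF_C = 16
ES_D = 0; EF_D = 5
ES_E = 0; EF_E = 8
ES_F = 0; EF_F = 11
ES_G = 0; EF_G = 3
ES_H = max(EF_C=16, EF_E=8) = 16; EF_H = 16+10 = 26
ES_I = 16; EF_I = 16+16 = 32
ES_J = max(EF_A=5, EF_B=14, EF_D=5, EF_E=8, EF_F=11, EF_G=3, EF_H=26, EF_I=32) = 32; EF_J = 32+9 = 41
Expected project duration μ = 41 hours. Critical path: C → I → J.

Backward pass:
LF_J = 41; LS_J = 41−9 = 32
LF_I = LS_J = 32; LS_I = 32−16 = 16
LF_H = LS_J = 32; LS_H = 32−10 = 22
LF_G = LS_J = 32; LS_G = 32−3 = 29
LF_F = LS_J = 32; LS_F = 32−11 = 21
LF_E = min(LS_H=22, LS_J=32) = 22; LS_E = 22−8 = 14
LF_D = LS_J = 32; LS_D = 32−5 = 27
LF_C = min(LS_H=22, LS_I=16) = 16; LS_C = 16−16 = 0
LF_B = LS_J = 32; LS_B = 32−14 = 18
LF_A = LS_J = 32; LS_A = 32−5 = 27
Slack_D = LS_D − ES_D = 27 − 0 = 27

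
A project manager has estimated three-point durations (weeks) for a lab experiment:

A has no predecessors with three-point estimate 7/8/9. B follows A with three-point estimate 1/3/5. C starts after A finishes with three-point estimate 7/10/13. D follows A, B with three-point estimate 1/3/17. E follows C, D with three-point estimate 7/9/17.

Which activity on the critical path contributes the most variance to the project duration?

te_A = (7 + 4·8 + 9)/6 = 48/6 = 8; σ²_A = ((9−7)/6)² = 0.111
te_B = (1 + 4·3 + 5)/6 = 18/6 = 3; σ²_B = ((5−1)/6)² = 0.444
te_C = (7 + 4·10 + 13)/6 = 60/6 = 10; σ²_C = ((13−7)/6)² = 1.000
te_D = (1 + 4·3 + 17)/6 = 30/6 = 5; σ²_D = ((17−1)/6)² = 7.111
te_E = (7 + 4·9 + 17)/6 = 60/6 = 10; σ²_E = ((17−7)/6)² = 2.778

Forward pass:
ES_A = 0; EF_A = 8
ES_B = 8; EF_B = 8+3 = 11
ES_C = 8; EF_C = 8+10 = 18
ES_D = max(EF_A=8, EF_B=11) = 11; EF_D = 11+5 = 16
ES_E = max(EF_C=18, EF_D=16) = 18; EF_E = 18+10 = 28
Expected project duration μ = 28 weeks. Critical path: A → C → E.

Variances on critical path: σ²_A=0.111, σ²_C=1.000, σ²_E=2.778.
Largest is σ²_E = 2.778.

E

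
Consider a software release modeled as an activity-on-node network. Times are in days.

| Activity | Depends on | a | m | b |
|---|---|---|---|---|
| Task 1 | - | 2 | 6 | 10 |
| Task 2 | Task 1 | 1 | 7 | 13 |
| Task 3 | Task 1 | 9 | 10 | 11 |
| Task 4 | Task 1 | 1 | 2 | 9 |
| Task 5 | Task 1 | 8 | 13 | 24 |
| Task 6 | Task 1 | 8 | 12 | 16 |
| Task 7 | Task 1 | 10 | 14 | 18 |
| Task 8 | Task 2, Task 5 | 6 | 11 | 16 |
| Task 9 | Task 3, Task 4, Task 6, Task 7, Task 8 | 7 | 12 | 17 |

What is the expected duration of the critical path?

te_Task 1 = (2 + 4·6 + 10)/6 = 36/6 = 6
te_Task 2 = (1 + 4·7 + 13)/6 = 42/6 = 7
te_Task 3 = (9 + 4·10 + 11)/6 = 60/6 = 10
te_Task 4 = (1 + 4·2 + 9)/6 = 18/6 = 3
te_Task 5 = (8 + 4·13 + 24)/6 = 84/6 = 14
te_Task 6 = (8 + 4·12 + 16)/6 = 72/6 = 12
te_Task 7 = (10 + 4·14 + 18)/6 = 84/6 = 14
te_Task 8 = (6 + 4·11 + 16)/6 = 66/6 = 11
te_Task 9 = (7 + 4·12 + 17)/6 = 72/6 = 12

Forward pass:
ES_Task 1 = 0; EF_Task 1 = 6
ES_Task 2 = 6; EF_Task 2 = 6+7 = 13
ES_Task 3 = 6; EF_Task 3 = 6+10 = 16
ES_Task 4 = 6; EF_Task 4 = 6+3 = 9
ES_Task 5 = 6; EF_Task 5 = 6+14 = 20
ES_Task 6 = 6; EF_Task 6 = 6+12 = 18
ES_Task 7 = 6; EF_Task 7 = 6+14 = 20
ES_Task 8 = max(EF_Task 2=13, EF_Task 5=20) = 20; EF_Task 8 = 20+11 = 31
ES_Task 9 = max(EF_Task 3=16, EF_Task 4=9, EF_Task 6=18, EF_Task 7=20, EF_Task 8=31) = 31; EF_Task 9 = 31+12 = 43
Expected project duration μ = 43 days. Critical path: Task 1 → Task 5 → Task 8 → Task 9.

43 days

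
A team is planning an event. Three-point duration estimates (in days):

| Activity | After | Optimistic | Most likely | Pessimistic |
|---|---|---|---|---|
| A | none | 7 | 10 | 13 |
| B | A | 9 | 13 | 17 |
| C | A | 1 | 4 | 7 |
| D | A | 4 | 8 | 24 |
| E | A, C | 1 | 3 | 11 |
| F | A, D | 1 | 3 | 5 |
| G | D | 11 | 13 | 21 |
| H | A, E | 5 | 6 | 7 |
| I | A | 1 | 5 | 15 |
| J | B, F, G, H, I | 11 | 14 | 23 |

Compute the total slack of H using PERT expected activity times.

10 days

te_A = (7 + 4·10 + 13)/6 = 60/6 = 10
te_B = (9 + 4·13 + 17)/6 = 78/6 = 13
te_C = (1 + 4·4 + 7)/6 = 24/6 = 4
te_D = (4 + 4·8 + 24)/6 = 60/6 = 10
te_E = (1 + 4·3 + 11)/6 = 24/6 = 4
te_F = (1 + 4·3 + 5)/6 = 18/6 = 3
te_G = (11 + 4·13 + 21)/6 = 84/6 = 14
te_H = (5 + 4·6 + 7)/6 = 36/6 = 6
te_I = (1 + 4·5 + 15)/6 = 36/6 = 6
te_J = (11 + 4·14 + 23)/6 = 90/6 = 15

Forward pass:
ES_A = 0; EF_A = 10
ES_B = 10; EF_B = 10+13 = 23
ES_C = 10; EF_C = 10+4 = 14
ES_D = 10; EF_D = 10+10 = 20
ES_E = max(EF_A=10, EF_C=14) = 14; EF_E = 14+4 = 18
ES_F = max(EF_A=10, EF_D=20) = 20; EF_F = 20+3 = 23
ES_G = 20; EF_G = 20+14 = 34
ES_H = max(EF_A=10, EF_E=18) = 18; EF_H = 18+6 = 24
ES_I = 10; EF_I = 10+6 = 16
ES_J = max(EF_B=23, EF_F=23, EF_G=34, EF_H=24, EF_I=16) = 34; EF_J = 34+15 = 49
Expected project duration μ = 49 days. Critical path: A → D → G → J.

Backward pass:
LF_J = 49; LS_J = 49−15 = 34
LF_I = LS_J = 34; LS_I = 34−6 = 28
LF_H = LS_J = 34; LS_H = 34−6 = 28
LF_G = LS_J = 34; LS_G = 34−14 = 20
LF_F = LS_J = 34; LS_F = 34−3 = 31
LF_E = LS_H = 28; LS_E = 28−4 = 24
LF_D = min(LS_F=31, LS_G=20) = 20; LS_D = 20−10 = 10
LF_C = LS_E = 24; LS_C = 24−4 = 20
LF_B = LS_J = 34; LS_B = 34−13 = 21
LF_A = min(LS_B=21, LS_C=20, LS_D=10, LS_E=24, LS_F=31, LS_H=28, LS_I=28) = 10; LS_A = 10−10 = 0
Slack_H = LS_H − ES_H = 28 − 18 = 10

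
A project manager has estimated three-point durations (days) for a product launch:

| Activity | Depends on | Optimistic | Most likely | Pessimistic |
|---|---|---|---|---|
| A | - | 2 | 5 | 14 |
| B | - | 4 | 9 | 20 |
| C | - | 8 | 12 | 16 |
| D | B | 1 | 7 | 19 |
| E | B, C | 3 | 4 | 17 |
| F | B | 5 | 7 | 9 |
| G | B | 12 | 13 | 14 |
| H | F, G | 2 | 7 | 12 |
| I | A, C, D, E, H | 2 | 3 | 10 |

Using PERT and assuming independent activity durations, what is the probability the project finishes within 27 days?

0.021

te_A = (2 + 4·5 + 14)/6 = 36/6 = 6; σ²_A = ((14−2)/6)² = 4.000
te_B = (4 + 4·9 + 20)/6 = 60/6 = 10; σ²_B = ((20−4)/6)² = 7.111
te_C = (8 + 4·12 + 16)/6 = 72/6 = 12; σ²_C = ((16−8)/6)² = 1.778
te_D = (1 + 4·7 + 19)/6 = 48/6 = 8; σ²_D = ((19−1)/6)² = 9.000
te_E = (3 + 4·4 + 17)/6 = 36/6 = 6; σ²_E = ((17−3)/6)² = 5.444
te_F = (5 + 4·7 + 9)/6 = 42/6 = 7; σ²_F = ((9−5)/6)² = 0.444
te_G = (12 + 4·13 + 14)/6 = 78/6 = 13; σ²_G = ((14−12)/6)² = 0.111
te_H = (2 + 4·7 + 12)/6 = 42/6 = 7; σ²_H = ((12−2)/6)² = 2.778
te_I = (2 + 4·3 + 10)/6 = 24/6 = 4; σ²_I = ((10−2)/6)² = 1.778

Forward pass:
ES_A = 0; EF_A = 6
ES_B = 0; EF_B = 10
ES_C = 0; EF_C = 12
ES_D = 10; EF_D = 10+8 = 18
ES_E = max(EF_B=10, EF_C=12) = 12; EF_E = 12+6 = 18
ES_F = 10; EF_F = 10+7 = 17
ES_G = 10; EF_G = 10+13 = 23
ES_H = max(EF_F=17, EF_G=23) = 23; EF_H = 23+7 = 30
ES_I = max(EF_A=6, EF_C=12, EF_D=18, EF_E=18, EF_H=30) = 30; EF_I = 30+4 = 34
Expected project duration μ = 34 days. Critical path: B → G → H → I.

Variance along critical path = 7.111 + 0.111 + 2.778 + 1.778 = 11.778; σ = √11.778 = 3.432 days.
Z = (27 − 34) / 3.432 = -2.040
P(T ≤ 27) = Φ(-2.040) ≈ 0.021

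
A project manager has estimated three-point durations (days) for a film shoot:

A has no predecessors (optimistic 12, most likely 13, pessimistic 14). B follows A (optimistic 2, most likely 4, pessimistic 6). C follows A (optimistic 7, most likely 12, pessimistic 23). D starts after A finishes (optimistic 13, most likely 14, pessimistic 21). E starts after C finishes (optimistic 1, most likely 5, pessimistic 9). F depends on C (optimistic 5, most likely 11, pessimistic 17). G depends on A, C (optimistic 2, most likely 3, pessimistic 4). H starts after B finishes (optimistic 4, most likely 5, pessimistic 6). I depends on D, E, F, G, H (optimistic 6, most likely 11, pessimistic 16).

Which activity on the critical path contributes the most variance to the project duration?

te_A = (12 + 4·13 + 14)/6 = 78/6 = 13; σ²_A = ((14−12)/6)² = 0.111
te_B = (2 + 4·4 + 6)/6 = 24/6 = 4; σ²_B = ((6−2)/6)² = 0.444
te_C = (7 + 4·12 + 23)/6 = 78/6 = 13; σ²_C = ((23−7)/6)² = 7.111
te_D = (13 + 4·14 + 21)/6 = 90/6 = 15; σ²_D = ((21−13)/6)² = 1.778
te_E = (1 + 4·5 + 9)/6 = 30/6 = 5; σ²_E = ((9−1)/6)² = 1.778
te_F = (5 + 4·11 + 17)/6 = 66/6 = 11; σ²_F = ((17−5)/6)² = 4.000
te_G = (2 + 4·3 + 4)/6 = 18/6 = 3; σ²_G = ((4−2)/6)² = 0.111
te_H = (4 + 4·5 + 6)/6 = 30/6 = 5; σ²_H = ((6−4)/6)² = 0.111
te_I = (6 + 4·11 + 16)/6 = 66/6 = 11; σ²_I = ((16−6)/6)² = 2.778

Forward pass:
ES_A = 0; EF_A = 13
ES_B = 13; EF_B = 13+4 = 17
ES_C = 13; EF_C = 13+13 = 26
ES_D = 13; EF_D = 13+15 = 28
ES_E = 26; EF_E = 26+5 = 31
ES_F = 26; EF_F = 26+11 = 37
ES_G = max(EF_A=13, EF_C=26) = 26; EF_G = 26+3 = 29
ES_H = 17; EF_H = 17+5 = 22
ES_I = max(EF_D=28, EF_E=31, EF_F=37, EF_G=29, EF_H=22) = 37; EF_I = 37+11 = 48
Expected project duration μ = 48 days. Critical path: A → C → F → I.

Variances on critical path: σ²_A=0.111, σ²_C=7.111, σ²_F=4.000, σ²_I=2.778.
Largest is σ²_C = 7.111.

C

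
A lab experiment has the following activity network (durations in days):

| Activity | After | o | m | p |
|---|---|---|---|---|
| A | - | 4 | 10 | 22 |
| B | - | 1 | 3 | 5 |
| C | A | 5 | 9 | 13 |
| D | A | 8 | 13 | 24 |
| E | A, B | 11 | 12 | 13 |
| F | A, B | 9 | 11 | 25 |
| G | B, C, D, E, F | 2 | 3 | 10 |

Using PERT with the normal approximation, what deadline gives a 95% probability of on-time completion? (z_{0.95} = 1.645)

36.0 days

te_A = (4 + 4·10 + 22)/6 = 66/6 = 11; σ²_A = ((22−4)/6)² = 9.000
te_B = (1 + 4·3 + 5)/6 = 18/6 = 3; σ²_B = ((5−1)/6)² = 0.444
te_C = (5 + 4·9 + 13)/6 = 54/6 = 9; σ²_C = ((13−5)/6)² = 1.778
te_D = (8 + 4·13 + 24)/6 = 84/6 = 14; σ²_D = ((24−8)/6)² = 7.111
te_E = (11 + 4·12 + 13)/6 = 72/6 = 12; σ²_E = ((13−11)/6)² = 0.111
te_F = (9 + 4·11 + 25)/6 = 78/6 = 13; σ²_F = ((25−9)/6)² = 7.111
te_G = (2 + 4·3 + 10)/6 = 24/6 = 4; σ²_G = ((10−2)/6)² = 1.778

Forward pass:
ES_A = 0; EF_A = 11
ES_B = 0; EF_B = 3
ES_C = 11; EF_C = 11+9 = 20
ES_D = 11; EF_D = 11+14 = 25
ES_E = max(EF_A=11, EF_B=3) = 11; EF_E = 11+12 = 23
ES_F = max(EF_A=11, EF_B=3) = 11; EF_F = 11+13 = 24
ES_G = max(EF_B=3, EF_C=20, EF_D=25, EF_E=23, EF_F=24) = 25; EF_G = 25+4 = 29
Expected project duration μ = 29 days. Critical path: A → D → G.

Variance along critical path = 9.000 + 7.111 + 1.778 = 17.889; σ = 4.230 days.
D = μ + z·σ = 29 + 1.645·4.230 = 36.0 days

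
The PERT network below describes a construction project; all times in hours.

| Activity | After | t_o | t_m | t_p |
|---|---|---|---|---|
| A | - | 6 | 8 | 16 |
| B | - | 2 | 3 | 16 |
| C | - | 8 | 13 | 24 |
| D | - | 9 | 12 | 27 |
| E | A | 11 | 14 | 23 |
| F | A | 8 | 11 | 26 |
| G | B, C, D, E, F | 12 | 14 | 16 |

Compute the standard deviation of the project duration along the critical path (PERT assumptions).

2.69 hours

te_A = (6 + 4·8 + 16)/6 = 54/6 = 9; σ²_A = ((16−6)/6)² = 2.778
te_B = (2 + 4·3 + 16)/6 = 30/6 = 5; σ²_B = ((16−2)/6)² = 5.444
te_C = (8 + 4·13 + 24)/6 = 84/6 = 14; σ²_C = ((24−8)/6)² = 7.111
te_D = (9 + 4·12 + 27)/6 = 84/6 = 14; σ²_D = ((27−9)/6)² = 9.000
te_E = (11 + 4·14 + 23)/6 = 90/6 = 15; σ²_E = ((23−11)/6)² = 4.000
te_F = (8 + 4·11 + 26)/6 = 78/6 = 13; σ²_F = ((26−8)/6)² = 9.000
te_G = (12 + 4·14 + 16)/6 = 84/6 = 14; σ²_G = ((16−12)/6)² = 0.444

Forward pass:
ES_A = 0; EF_A = 9
ES_B = 0; EF_B = 5
ES_C = 0; EF_C = 14
ES_D = 0; EF_D = 14
ES_E = 9; EF_E = 9+15 = 24
ES_F = 9; EF_F = 9+13 = 22
ES_G = max(EF_B=5, EF_C=14, EF_D=14, EF_E=24, EF_F=22) = 24; EF_G = 24+14 = 38
Expected project duration μ = 38 hours. Critical path: A → E → G.

Variance along critical path = 2.778 + 4.000 + 0.444 = 7.222
σ = √7.222 = 2.687 hours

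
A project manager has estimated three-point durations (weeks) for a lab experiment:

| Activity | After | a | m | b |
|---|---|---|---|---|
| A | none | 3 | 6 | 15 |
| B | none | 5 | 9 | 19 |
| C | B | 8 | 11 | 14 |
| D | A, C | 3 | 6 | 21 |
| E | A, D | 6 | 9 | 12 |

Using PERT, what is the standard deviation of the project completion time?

4.06 weeks

te_A = (3 + 4·6 + 15)/6 = 42/6 = 7; σ²_A = ((15−3)/6)² = 4.000
te_B = (5 + 4·9 + 19)/6 = 60/6 = 10; σ²_B = ((19−5)/6)² = 5.444
te_C = (8 + 4·11 + 14)/6 = 66/6 = 11; σ²_C = ((14−8)/6)² = 1.000
te_D = (3 + 4·6 + 21)/6 = 48/6 = 8; σ²_D = ((21−3)/6)² = 9.000
te_E = (6 + 4·9 + 12)/6 = 54/6 = 9; σ²_E = ((12−6)/6)² = 1.000

Forward pass:
ES_A = 0; EF_A = 7
ES_B = 0; EF_B = 10
ES_C = 10; EF_C = 10+11 = 21
ES_D = max(EF_A=7, EF_C=21) = 21; EF_D = 21+8 = 29
ES_E = max(EF_A=7, EF_D=29) = 29; EF_E = 29+9 = 38
Expected project duration μ = 38 weeks. Critical path: B → C → D → E.

Variance along critical path = 5.444 + 1.000 + 9.000 + 1.000 = 16.444
σ = √16.444 = 4.055 weeks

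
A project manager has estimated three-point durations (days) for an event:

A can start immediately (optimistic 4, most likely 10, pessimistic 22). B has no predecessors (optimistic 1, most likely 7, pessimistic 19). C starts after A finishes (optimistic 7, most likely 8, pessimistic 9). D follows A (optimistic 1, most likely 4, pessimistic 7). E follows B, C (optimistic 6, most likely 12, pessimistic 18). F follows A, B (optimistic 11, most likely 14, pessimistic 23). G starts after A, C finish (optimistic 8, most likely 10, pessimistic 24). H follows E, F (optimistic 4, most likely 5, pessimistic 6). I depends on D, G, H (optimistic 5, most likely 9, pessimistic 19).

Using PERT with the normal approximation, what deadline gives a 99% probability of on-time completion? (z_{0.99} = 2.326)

56.0 days

te_A = (4 + 4·10 + 22)/6 = 66/6 = 11; σ²_A = ((22−4)/6)² = 9.000
te_B = (1 + 4·7 + 19)/6 = 48/6 = 8; σ²_B = ((19−1)/6)² = 9.000
te_C = (7 + 4·8 + 9)/6 = 48/6 = 8; σ²_C = ((9−7)/6)² = 0.111
te_D = (1 + 4·4 + 7)/6 = 24/6 = 4; σ²_D = ((7−1)/6)² = 1.000
te_E = (6 + 4·12 + 18)/6 = 72/6 = 12; σ²_E = ((18−6)/6)² = 4.000
te_F = (11 + 4·14 + 23)/6 = 90/6 = 15; σ²_F = ((23−11)/6)² = 4.000
te_G = (8 + 4·10 + 24)/6 = 72/6 = 12; σ²_G = ((24−8)/6)² = 7.111
te_H = (4 + 4·5 + 6)/6 = 30/6 = 5; σ²_H = ((6−4)/6)² = 0.111
te_I = (5 + 4·9 + 19)/6 = 60/6 = 10; σ²_I = ((19−5)/6)² = 5.444

Forward pass:
ES_A = 0; EF_A = 11
ES_B = 0; EF_B = 8
ES_C = 11; EF_C = 11+8 = 19
ES_D = 11; EF_D = 11+4 = 15
ES_E = max(EF_B=8, EF_C=19) = 19; EF_E = 19+12 = 31
ES_F = max(EF_A=11, EF_B=8) = 11; EF_F = 11+15 = 26
ES_G = max(EF_A=11, EF_C=19) = 19; EF_G = 19+12 = 31
ES_H = max(EF_E=31, EF_F=26) = 31; EF_H = 31+5 = 36
ES_I = max(EF_D=15, EF_G=31, EF_H=36) = 36; EF_I = 36+10 = 46
Expected project duration μ = 46 days. Critical path: A → C → E → H → I.

Variance along critical path = 9.000 + 0.111 + 4.000 + 0.111 + 5.444 = 18.667; σ = 4.320 days.
D = μ + z·σ = 46 + 2.326·4.320 = 56.0 days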